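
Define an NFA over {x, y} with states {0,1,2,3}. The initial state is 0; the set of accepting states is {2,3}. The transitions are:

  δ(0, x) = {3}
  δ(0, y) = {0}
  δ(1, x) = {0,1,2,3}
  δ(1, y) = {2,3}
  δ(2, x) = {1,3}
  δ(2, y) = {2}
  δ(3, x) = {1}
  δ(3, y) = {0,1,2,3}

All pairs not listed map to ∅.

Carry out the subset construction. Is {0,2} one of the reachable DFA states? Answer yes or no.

Start state of the DFA: {0}.
{0} --x--> {3}  [new]
{0} --y--> {0}  [seen]
{3} --x--> {1}  [new]
{3} --y--> {0,1,2,3}  [new]
{1} --x--> {0,1,2,3}  [seen]
{1} --y--> {2,3}  [new]
{0,1,2,3} --x--> {0,1,2,3}  [seen]
{0,1,2,3} --y--> {0,1,2,3}  [seen]
{2,3} --x--> {1,3}  [new]
{2,3} --y--> {0,1,2,3}  [seen]
{1,3} --x--> {0,1,2,3}  [seen]
{1,3} --y--> {0,1,2,3}  [seen]
Reachable DFA states: {0}, {3}, {1}, {0,1,2,3}, {2,3}, {1,3}.
{0,2} is not among them.

no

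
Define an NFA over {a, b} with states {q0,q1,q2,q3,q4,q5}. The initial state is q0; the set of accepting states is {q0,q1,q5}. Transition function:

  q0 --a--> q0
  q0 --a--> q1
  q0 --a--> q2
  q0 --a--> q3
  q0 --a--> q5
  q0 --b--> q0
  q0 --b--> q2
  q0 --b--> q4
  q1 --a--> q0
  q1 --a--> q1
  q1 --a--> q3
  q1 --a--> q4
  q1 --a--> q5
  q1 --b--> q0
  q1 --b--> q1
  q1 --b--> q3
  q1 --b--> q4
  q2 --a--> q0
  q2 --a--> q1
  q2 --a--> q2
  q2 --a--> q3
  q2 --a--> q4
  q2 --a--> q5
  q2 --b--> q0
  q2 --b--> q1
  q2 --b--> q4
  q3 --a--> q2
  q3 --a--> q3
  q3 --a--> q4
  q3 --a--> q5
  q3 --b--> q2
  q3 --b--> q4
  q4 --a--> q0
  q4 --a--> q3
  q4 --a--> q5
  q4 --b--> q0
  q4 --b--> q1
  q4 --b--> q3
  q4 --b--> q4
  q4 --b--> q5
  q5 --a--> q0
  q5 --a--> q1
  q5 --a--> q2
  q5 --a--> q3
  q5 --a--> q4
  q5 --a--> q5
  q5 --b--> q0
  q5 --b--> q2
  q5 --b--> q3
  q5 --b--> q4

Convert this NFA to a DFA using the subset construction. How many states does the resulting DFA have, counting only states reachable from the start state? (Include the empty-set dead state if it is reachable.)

5

Start state of the DFA: {q0}.
{q0} --a--> {q0,q1,q2,q3,q5}  [new]
{q0} --b--> {q0,q2,q4}  [new]
{q0,q1,q2,q3,q5} --a--> {q0,q1,q2,q3,q4,q5}  [new]
{q0,q1,q2,q3,q5} --b--> {q0,q1,q2,q3,q4}  [new]
{q0,q2,q4} --a--> {q0,q1,q2,q3,q4,q5}  [seen]
{q0,q2,q4} --b--> {q0,q1,q2,q3,q4,q5}  [seen]
{q0,q1,q2,q3,q4,q5} --a--> {q0,q1,q2,q3,q4,q5}  [seen]
{q0,q1,q2,q3,q4,q5} --b--> {q0,q1,q2,q3,q4,q5}  [seen]
{q0,q1,q2,q3,q4} --a--> {q0,q1,q2,q3,q4,q5}  [seen]
{q0,q1,q2,q3,q4} --b--> {q0,q1,q2,q3,q4,q5}  [seen]
Reachable DFA states: {q0}, {q0,q1,q2,q3,q5}, {q0,q2,q4}, {q0,q1,q2,q3,q4,q5}, {q0,q1,q2,q3,q4}.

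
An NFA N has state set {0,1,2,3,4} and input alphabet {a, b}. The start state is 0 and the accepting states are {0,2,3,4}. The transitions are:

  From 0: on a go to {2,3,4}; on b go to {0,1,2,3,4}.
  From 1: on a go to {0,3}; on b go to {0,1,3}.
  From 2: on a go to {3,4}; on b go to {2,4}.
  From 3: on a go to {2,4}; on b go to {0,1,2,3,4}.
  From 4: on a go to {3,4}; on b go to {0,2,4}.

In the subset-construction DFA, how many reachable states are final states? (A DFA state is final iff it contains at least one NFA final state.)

4

Start state of the DFA: {0}.
{0} --a--> {2,3,4}  [new]
{0} --b--> {0,1,2,3,4}  [new]
{2,3,4} --a--> {2,3,4}  [seen]
{2,3,4} --b--> {0,1,2,3,4}  [seen]
{0,1,2,3,4} --a--> {0,2,3,4}  [new]
{0,1,2,3,4} --b--> {0,1,2,3,4}  [seen]
{0,2,3,4} --a--> {2,3,4}  [seen]
{0,2,3,4} --b--> {0,1,2,3,4}  [seen]
Reachable DFA states: {0}, {2,3,4}, {0,1,2,3,4}, {0,2,3,4}.
Accepting DFA states (contain an NFA accepting state): {0}, {2,3,4}, {0,1,2,3,4}, {0,2,3,4}.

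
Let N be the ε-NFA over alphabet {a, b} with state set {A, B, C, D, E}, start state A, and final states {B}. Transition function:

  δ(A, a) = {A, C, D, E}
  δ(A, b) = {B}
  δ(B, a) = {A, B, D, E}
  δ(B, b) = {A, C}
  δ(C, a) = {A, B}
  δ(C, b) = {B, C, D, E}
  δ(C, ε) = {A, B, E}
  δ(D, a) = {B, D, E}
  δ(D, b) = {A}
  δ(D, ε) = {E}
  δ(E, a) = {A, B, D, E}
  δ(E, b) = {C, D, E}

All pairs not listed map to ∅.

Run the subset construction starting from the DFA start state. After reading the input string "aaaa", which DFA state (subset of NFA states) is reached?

{A, B, C, D, E}

Start: {A}.
δ(A,a) = {A, C, D, E}.
Union: {A, C, D, E}.
ε-closure gives {A, B, C, D, E}.
After a: {A, B, C, D, E}.
δ(A,a) = {A, C, D, E}; δ(B,a) = {A, B, D, E}; δ(C,a) = {A, B}; δ(D,a) = {B, D, E}; δ(E,a) = {A, B, D, E}.
Union: {A, B, C, D, E}.
After a: {A, B, C, D, E}.
δ(A,a) = {A, C, D, E}; δ(B,a) = {A, B, D, E}; δ(C,a) = {A, B}; δ(D,a) = {B, D, E}; δ(E,a) = {A, B, D, E}.
Union: {A, B, C, D, E}.
After a: {A, B, C, D, E}.
δ(A,a) = {A, C, D, E}; δ(B,a) = {A, B, D, E}; δ(C,a) = {A, B}; δ(D,a) = {B, D, E}; δ(E,a) = {A, B, D, E}.
Union: {A, B, C, D, E}.
After a: {A, B, C, D, E}.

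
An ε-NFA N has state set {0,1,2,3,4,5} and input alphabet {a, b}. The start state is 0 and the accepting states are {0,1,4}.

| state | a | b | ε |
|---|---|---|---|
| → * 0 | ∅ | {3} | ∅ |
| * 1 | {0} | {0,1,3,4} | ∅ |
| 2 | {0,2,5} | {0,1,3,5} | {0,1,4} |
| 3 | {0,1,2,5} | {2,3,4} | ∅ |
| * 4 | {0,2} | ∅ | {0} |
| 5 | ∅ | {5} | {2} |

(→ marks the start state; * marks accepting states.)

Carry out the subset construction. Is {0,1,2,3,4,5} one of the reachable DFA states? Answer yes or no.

yes

Start state of the DFA: {0} (ε-closure of the NFA start).
{0} --a--> ∅  [new]
{0} --b--> {3}  [new]
∅ --a--> ∅  [seen]
∅ --b--> ∅  [seen]
{3} --a--> {0,1,2,4,5}  [new]
{3} --b--> {0,1,2,3,4}  [new]
{0,1,2,4,5} --a--> {0,1,2,4,5}  [seen]
{0,1,2,4,5} --b--> {0,1,2,3,4,5}  [new]
{0,1,2,3,4} --a--> {0,1,2,4,5}  [seen]
{0,1,2,3,4} --b--> {0,1,2,3,4,5}  [seen]
{0,1,2,3,4,5} --a--> {0,1,2,4,5}  [seen]
{0,1,2,3,4,5} --b--> {0,1,2,3,4,5}  [seen]
Reachable DFA states: {0}, ∅, {3}, {0,1,2,4,5}, {0,1,2,3,4}, {0,1,2,3,4,5}.
{0,1,2,3,4,5} is among them.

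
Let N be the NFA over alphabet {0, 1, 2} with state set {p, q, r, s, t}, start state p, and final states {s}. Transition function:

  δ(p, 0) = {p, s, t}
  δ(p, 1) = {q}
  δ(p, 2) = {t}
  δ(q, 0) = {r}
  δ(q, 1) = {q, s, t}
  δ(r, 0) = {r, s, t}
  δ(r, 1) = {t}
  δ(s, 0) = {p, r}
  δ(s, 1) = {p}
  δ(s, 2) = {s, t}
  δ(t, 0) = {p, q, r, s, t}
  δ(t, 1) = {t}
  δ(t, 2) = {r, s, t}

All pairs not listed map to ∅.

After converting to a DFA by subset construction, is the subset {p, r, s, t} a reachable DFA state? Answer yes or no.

no

Start state of the DFA: {p}.
{p} --0--> {p, s, t}  [new]
{p} --1--> {q}  [new]
{p} --2--> {t}  [new]
{p, s, t} --0--> {p, q, r, s, t}  [new]
{p, s, t} --1--> {p, q, t}  [new]
{p, s, t} --2--> {r, s, t}  [new]
{q} --0--> {r}  [new]
{q} --1--> {q, s, t}  [new]
{q} --2--> ∅  [new]
{t} --0--> {p, q, r, s, t}  [seen]
{t} --1--> {t}  [seen]
{t} --2--> {r, s, t}  [seen]
{p, q, r, s, t} --0--> {p, q, r, s, t}  [seen]
{p, q, r, s, t} --1--> {p, q, s, t}  [new]
{p, q, r, s, t} --2--> {r, s, t}  [seen]
{p, q, t} --0--> {p, q, r, s, t}  [seen]
{p, q, t} --1--> {q, s, t}  [seen]
{p, q, t} --2--> {r, s, t}  [seen]
{r, s, t} --0--> {p, q, r, s, t}  [seen]
{r, s, t} --1--> {p, t}  [new]
{r, s, t} --2--> {r, s, t}  [seen]
{r} --0--> {r, s, t}  [seen]
{r} --1--> {t}  [seen]
{r} --2--> ∅  [seen]
{q, s, t} --0--> {p, q, r, s, t}  [seen]
{q, s, t} --1--> {p, q, s, t}  [seen]
{q, s, t} --2--> {r, s, t}  [seen]
∅ --0--> ∅  [seen]
∅ --1--> ∅  [seen]
∅ --2--> ∅  [seen]
{p, q, s, t} --0--> {p, q, r, s, t}  [seen]
{p, q, s, t} --1--> {p, q, s, t}  [seen]
{p, q, s, t} --2--> {r, s, t}  [seen]
{p, t} --0--> {p, q, r, s, t}  [seen]
{p, t} --1--> {q, t}  [new]
{p, t} --2--> {r, s, t}  [seen]
{q, t} --0--> {p, q, r, s, t}  [seen]
{q, t} --1--> {q, s, t}  [seen]
{q, t} --2--> {r, s, t}  [seen]
Reachable DFA states: {p}, {p, s, t}, {q}, {t}, {p, q, r, s, t}, {p, q, t}, {r, s, t}, {r}, {q, s, t}, ∅, {p, q, s, t}, {p, t}, {q, t}.
{p, r, s, t} is not among them.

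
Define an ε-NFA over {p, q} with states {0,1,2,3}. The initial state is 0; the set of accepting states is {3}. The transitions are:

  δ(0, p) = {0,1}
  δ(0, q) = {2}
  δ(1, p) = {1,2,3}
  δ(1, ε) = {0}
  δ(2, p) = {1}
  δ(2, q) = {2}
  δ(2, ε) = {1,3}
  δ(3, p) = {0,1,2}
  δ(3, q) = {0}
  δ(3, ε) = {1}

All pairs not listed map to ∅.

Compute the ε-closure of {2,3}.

{0,1,2,3}

Begin with {2,3}.
2 →ε {1,3}; add 1.
1 →ε {0}; add 0.
ε-closure = {0,1,2,3}.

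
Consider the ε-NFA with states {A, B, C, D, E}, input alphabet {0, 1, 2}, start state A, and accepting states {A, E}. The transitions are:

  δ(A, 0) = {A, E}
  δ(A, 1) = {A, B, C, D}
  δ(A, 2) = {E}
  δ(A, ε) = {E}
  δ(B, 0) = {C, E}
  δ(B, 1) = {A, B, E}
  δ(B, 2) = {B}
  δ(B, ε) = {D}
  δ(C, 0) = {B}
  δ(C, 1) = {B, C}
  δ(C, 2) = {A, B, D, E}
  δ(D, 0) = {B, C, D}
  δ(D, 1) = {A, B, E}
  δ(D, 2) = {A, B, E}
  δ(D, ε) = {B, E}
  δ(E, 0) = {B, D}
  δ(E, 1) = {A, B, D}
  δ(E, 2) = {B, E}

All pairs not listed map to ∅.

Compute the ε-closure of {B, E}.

{B, D, E}

Begin with {B, E}.
B →ε {D}; add D.
ε-closure = {B, D, E}.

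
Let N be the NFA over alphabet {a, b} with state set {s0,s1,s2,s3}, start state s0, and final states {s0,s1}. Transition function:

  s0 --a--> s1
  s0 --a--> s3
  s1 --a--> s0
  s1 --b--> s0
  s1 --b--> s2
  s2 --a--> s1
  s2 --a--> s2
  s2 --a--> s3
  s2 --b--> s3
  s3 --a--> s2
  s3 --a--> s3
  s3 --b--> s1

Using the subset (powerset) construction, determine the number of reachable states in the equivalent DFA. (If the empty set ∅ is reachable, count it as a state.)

7

Start state of the DFA: {s0}.
{s0} --a--> {s1,s3}  [new]
{s0} --b--> ∅  [new]
{s1,s3} --a--> {s0,s2,s3}  [new]
{s1,s3} --b--> {s0,s1,s2}  [new]
∅ --a--> ∅  [seen]
∅ --b--> ∅  [seen]
{s0,s2,s3} --a--> {s1,s2,s3}  [new]
{s0,s2,s3} --b--> {s1,s3}  [seen]
{s0,s1,s2} --a--> {s0,s1,s2,s3}  [new]
{s0,s1,s2} --b--> {s0,s2,s3}  [seen]
{s1,s2,s3} --a--> {s0,s1,s2,s3}  [seen]
{s1,s2,s3} --b--> {s0,s1,s2,s3}  [seen]
{s0,s1,s2,s3} --a--> {s0,s1,s2,s3}  [seen]
{s0,s1,s2,s3} --b--> {s0,s1,s2,s3}  [seen]
Reachable DFA states: {s0}, {s1,s3}, ∅, {s0,s2,s3}, {s0,s1,s2}, {s1,s2,s3}, {s0,s1,s2,s3}.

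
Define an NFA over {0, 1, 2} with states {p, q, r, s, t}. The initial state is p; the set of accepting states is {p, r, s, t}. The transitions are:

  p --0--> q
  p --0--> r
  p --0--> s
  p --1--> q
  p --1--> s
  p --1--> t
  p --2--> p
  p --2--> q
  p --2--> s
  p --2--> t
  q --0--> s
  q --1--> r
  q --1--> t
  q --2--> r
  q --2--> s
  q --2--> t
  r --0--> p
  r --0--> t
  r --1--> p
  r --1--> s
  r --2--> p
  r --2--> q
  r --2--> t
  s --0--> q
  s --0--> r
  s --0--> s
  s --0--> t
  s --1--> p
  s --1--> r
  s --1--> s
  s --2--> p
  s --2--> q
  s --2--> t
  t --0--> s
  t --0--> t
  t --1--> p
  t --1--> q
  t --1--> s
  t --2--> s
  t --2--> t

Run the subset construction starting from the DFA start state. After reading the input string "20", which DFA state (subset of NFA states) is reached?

Start: {p}.
δ(p,2) = {p, q, s, t}.
Union: {p, q, s, t}.
After 2: {p, q, s, t}.
δ(p,0) = {q, r, s}; δ(q,0) = {s}; δ(s,0) = {q, r, s, t}; δ(t,0) = {s, t}.
Union: {q, r, s, t}.
After 0: {q, r, s, t}.

{q, r, s, t}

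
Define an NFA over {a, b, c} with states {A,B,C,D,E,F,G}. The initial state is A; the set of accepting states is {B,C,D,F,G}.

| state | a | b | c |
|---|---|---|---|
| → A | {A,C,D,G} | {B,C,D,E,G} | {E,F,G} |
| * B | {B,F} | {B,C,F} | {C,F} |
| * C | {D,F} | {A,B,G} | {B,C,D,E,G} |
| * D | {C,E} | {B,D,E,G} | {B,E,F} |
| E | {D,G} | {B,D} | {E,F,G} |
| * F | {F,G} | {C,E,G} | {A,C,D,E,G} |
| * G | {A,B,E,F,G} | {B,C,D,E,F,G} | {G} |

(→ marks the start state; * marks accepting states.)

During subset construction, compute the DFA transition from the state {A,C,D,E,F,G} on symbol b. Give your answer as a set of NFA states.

{A,B,C,D,E,F,G}

δ(A,b) = {B,C,D,E,G}; δ(C,b) = {A,B,G}; δ(D,b) = {B,D,E,G}; δ(E,b) = {B,D}; δ(F,b) = {C,E,G}; δ(G,b) = {B,C,D,E,F,G}.
Union: {A,B,C,D,E,F,G}.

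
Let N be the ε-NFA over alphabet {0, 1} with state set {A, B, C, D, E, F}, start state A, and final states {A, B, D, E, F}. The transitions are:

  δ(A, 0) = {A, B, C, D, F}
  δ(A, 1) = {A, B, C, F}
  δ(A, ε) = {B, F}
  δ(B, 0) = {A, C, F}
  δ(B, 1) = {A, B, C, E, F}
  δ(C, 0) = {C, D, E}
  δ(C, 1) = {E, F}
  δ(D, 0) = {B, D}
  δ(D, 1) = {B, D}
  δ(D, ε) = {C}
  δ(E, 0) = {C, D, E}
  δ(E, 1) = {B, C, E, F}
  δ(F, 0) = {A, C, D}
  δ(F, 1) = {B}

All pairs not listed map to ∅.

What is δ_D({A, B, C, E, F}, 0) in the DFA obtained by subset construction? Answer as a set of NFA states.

{A, B, C, D, E, F}

δ(A,0) = {A, B, C, D, F}; δ(B,0) = {A, C, F}; δ(C,0) = {C, D, E}; δ(E,0) = {C, D, E}; δ(F,0) = {A, C, D}.
Union: {A, B, C, D, E, F}.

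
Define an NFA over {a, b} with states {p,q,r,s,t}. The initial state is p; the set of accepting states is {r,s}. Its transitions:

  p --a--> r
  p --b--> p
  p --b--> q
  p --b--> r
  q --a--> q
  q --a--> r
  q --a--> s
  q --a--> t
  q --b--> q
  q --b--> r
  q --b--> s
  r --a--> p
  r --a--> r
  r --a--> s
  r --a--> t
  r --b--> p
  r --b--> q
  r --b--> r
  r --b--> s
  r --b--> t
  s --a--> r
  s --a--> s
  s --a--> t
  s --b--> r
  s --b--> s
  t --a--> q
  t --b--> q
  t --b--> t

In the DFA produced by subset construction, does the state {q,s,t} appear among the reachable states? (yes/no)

no

Start state of the DFA: {p}.
{p} --a--> {r}  [new]
{p} --b--> {p,q,r}  [new]
{r} --a--> {p,r,s,t}  [new]
{r} --b--> {p,q,r,s,t}  [new]
{p,q,r} --a--> {p,q,r,s,t}  [seen]
{p,q,r} --b--> {p,q,r,s,t}  [seen]
{p,r,s,t} --a--> {p,q,r,s,t}  [seen]
{p,r,s,t} --b--> {p,q,r,s,t}  [seen]
{p,q,r,s,t} --a--> {p,q,r,s,t}  [seen]
{p,q,r,s,t} --b--> {p,q,r,s,t}  [seen]
Reachable DFA states: {p}, {r}, {p,q,r}, {p,r,s,t}, {p,q,r,s,t}.
{q,s,t} is not among them.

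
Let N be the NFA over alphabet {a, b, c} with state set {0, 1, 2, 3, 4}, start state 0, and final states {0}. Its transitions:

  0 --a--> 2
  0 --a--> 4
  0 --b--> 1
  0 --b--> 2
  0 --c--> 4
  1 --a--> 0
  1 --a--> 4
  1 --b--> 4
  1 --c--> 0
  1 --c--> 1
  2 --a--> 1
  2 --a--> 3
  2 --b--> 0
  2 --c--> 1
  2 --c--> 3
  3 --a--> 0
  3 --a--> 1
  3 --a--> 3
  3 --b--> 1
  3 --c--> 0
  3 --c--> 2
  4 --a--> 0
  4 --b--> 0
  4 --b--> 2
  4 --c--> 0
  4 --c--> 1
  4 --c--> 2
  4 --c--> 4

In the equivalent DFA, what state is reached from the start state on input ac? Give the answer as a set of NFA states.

{0, 1, 2, 3, 4}

Start: {0}.
δ(0,a) = {2, 4}.
Union: {2, 4}.
After a: {2, 4}.
δ(2,c) = {1, 3}; δ(4,c) = {0, 1, 2, 4}.
Union: {0, 1, 2, 3, 4}.
After c: {0, 1, 2, 3, 4}.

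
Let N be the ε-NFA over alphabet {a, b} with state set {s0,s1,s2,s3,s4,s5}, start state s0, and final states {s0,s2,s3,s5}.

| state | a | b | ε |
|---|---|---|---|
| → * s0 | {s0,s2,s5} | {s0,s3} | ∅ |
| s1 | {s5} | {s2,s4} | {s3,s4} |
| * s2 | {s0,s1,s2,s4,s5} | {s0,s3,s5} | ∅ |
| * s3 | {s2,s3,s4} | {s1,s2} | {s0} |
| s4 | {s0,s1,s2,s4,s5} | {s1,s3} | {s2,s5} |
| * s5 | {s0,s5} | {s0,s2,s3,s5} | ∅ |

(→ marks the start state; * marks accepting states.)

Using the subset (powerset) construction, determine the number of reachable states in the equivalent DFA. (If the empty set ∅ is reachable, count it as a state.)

6

Start state of the DFA: {s0} (ε-closure of the NFA start).
{s0} --a--> {s0,s2,s5}  [new]
{s0} --b--> {s0,s3}  [new]
{s0,s2,s5} --a--> {s0,s1,s2,s3,s4,s5}  [new]
{s0,s2,s5} --b--> {s0,s2,s3,s5}  [new]
{s0,s3} --a--> {s0,s2,s3,s4,s5}  [new]
{s0,s3} --b--> {s0,s1,s2,s3,s4,s5}  [seen]
{s0,s1,s2,s3,s4,s5} --a--> {s0,s1,s2,s3,s4,s5}  [seen]
{s0,s1,s2,s3,s4,s5} --b--> {s0,s1,s2,s3,s4,s5}  [seen]
{s0,s2,s3,s5} --a--> {s0,s1,s2,s3,s4,s5}  [seen]
{s0,s2,s3,s5} --b--> {s0,s1,s2,s3,s4,s5}  [seen]
{s0,s2,s3,s4,s5} --a--> {s0,s1,s2,s3,s4,s5}  [seen]
{s0,s2,s3,s4,s5} --b--> {s0,s1,s2,s3,s4,s5}  [seen]
Reachable DFA states: {s0}, {s0,s2,s5}, {s0,s3}, {s0,s1,s2,s3,s4,s5}, {s0,s2,s3,s5}, {s0,s2,s3,s4,s5}.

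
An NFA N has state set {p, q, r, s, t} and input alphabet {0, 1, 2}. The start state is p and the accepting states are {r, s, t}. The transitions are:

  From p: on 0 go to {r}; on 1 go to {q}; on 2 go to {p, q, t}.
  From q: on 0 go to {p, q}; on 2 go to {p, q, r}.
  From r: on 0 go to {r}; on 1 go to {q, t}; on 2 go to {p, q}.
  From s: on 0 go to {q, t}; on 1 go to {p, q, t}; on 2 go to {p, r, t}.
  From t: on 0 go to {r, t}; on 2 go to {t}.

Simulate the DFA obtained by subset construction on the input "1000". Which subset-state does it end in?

Start: {p}.
δ(p,1) = {q}.
Union: {q}.
After 1: {q}.
δ(q,0) = {p, q}.
Union: {p, q}.
After 0: {p, q}.
δ(p,0) = {r}; δ(q,0) = {p, q}.
Union: {p, q, r}.
After 0: {p, q, r}.
δ(p,0) = {r}; δ(q,0) = {p, q}; δ(r,0) = {r}.
Union: {p, q, r}.
After 0: {p, q, r}.

{p, q, r}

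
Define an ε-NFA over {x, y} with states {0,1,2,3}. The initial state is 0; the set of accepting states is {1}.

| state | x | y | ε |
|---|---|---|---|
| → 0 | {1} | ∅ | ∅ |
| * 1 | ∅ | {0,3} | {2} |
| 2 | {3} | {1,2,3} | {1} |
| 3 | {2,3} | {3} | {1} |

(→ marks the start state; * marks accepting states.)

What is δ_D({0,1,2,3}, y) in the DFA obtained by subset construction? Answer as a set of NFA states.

{0,1,2,3}

δ(0,y) = ∅; δ(1,y) = {0,3}; δ(2,y) = {1,2,3}; δ(3,y) = {3}.
Union: {0,1,2,3}.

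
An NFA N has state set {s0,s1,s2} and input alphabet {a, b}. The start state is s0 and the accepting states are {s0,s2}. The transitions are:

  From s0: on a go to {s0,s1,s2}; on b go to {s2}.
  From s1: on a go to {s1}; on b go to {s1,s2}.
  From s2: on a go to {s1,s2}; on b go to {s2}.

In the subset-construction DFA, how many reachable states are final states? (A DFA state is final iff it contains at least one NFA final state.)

4

Start state of the DFA: {s0}.
{s0} --a--> {s0,s1,s2}  [new]
{s0} --b--> {s2}  [new]
{s0,s1,s2} --a--> {s0,s1,s2}  [seen]
{s0,s1,s2} --b--> {s1,s2}  [new]
{s2} --a--> {s1,s2}  [seen]
{s2} --b--> {s2}  [seen]
{s1,s2} --a--> {s1,s2}  [seen]
{s1,s2} --b--> {s1,s2}  [seen]
Reachable DFA states: {s0}, {s0,s1,s2}, {s2}, {s1,s2}.
Accepting DFA states (contain an NFA accepting state): {s0}, {s0,s1,s2}, {s2}, {s1,s2}.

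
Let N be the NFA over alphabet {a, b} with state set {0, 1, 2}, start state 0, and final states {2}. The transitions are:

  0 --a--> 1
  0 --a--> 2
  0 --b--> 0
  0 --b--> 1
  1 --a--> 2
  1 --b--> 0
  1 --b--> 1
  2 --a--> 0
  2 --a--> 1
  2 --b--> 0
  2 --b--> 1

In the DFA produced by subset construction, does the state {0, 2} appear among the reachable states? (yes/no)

Start state of the DFA: {0}.
{0} --a--> {1, 2}  [new]
{0} --b--> {0, 1}  [new]
{1, 2} --a--> {0, 1, 2}  [new]
{1, 2} --b--> {0, 1}  [seen]
{0, 1} --a--> {1, 2}  [seen]
{0, 1} --b--> {0, 1}  [seen]
{0, 1, 2} --a--> {0, 1, 2}  [seen]
{0, 1, 2} --b--> {0, 1}  [seen]
Reachable DFA states: {0}, {1, 2}, {0, 1}, {0, 1, 2}.
{0, 2} is not among them.

no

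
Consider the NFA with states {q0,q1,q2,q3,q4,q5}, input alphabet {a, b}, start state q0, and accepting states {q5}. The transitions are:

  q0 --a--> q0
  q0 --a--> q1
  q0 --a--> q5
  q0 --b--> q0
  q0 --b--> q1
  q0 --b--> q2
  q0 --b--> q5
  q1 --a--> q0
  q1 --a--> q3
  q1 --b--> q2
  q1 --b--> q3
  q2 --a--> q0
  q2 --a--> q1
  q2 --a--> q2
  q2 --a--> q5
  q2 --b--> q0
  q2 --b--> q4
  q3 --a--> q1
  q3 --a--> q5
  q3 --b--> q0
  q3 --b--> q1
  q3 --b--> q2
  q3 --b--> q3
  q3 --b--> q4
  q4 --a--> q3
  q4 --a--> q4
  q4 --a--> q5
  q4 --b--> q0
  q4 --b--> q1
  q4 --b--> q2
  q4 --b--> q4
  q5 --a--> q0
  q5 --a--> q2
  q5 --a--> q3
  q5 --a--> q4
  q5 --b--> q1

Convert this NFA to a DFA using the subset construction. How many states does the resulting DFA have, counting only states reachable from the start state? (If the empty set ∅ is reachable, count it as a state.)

Start state of the DFA: {q0}.
{q0} --a--> {q0,q1,q5}  [new]
{q0} --b--> {q0,q1,q2,q5}  [new]
{q0,q1,q5} --a--> {q0,q1,q2,q3,q4,q5}  [new]
{q0,q1,q5} --b--> {q0,q1,q2,q3,q5}  [new]
{q0,q1,q2,q5} --a--> {q0,q1,q2,q3,q4,q5}  [seen]
{q0,q1,q2,q5} --b--> {q0,q1,q2,q3,q4,q5}  [seen]
{q0,q1,q2,q3,q4,q5} --a--> {q0,q1,q2,q3,q4,q5}  [seen]
{q0,q1,q2,q3,q4,q5} --b--> {q0,q1,q2,q3,q4,q5}  [seen]
{q0,q1,q2,q3,q5} --a--> {q0,q1,q2,q3,q4,q5}  [seen]
{q0,q1,q2,q3,q5} --b--> {q0,q1,q2,q3,q4,q5}  [seen]
Reachable DFA states: {q0}, {q0,q1,q5}, {q0,q1,q2,q5}, {q0,q1,q2,q3,q4,q5}, {q0,q1,q2,q3,q5}.

5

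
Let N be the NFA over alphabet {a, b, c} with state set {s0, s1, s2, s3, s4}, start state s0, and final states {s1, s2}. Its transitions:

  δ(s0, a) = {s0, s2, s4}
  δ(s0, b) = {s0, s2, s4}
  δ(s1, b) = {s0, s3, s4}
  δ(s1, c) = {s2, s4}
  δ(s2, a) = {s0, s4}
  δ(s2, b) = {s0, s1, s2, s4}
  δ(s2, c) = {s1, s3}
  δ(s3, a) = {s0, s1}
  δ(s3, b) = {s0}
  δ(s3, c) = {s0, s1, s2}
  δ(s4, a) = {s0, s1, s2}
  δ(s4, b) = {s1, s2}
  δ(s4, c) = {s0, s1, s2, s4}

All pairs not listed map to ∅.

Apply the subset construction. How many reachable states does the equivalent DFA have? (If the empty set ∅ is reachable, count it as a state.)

5

Start state of the DFA: {s0}.
{s0} --a--> {s0, s2, s4}  [new]
{s0} --b--> {s0, s2, s4}  [seen]
{s0} --c--> ∅  [new]
{s0, s2, s4} --a--> {s0, s1, s2, s4}  [new]
{s0, s2, s4} --b--> {s0, s1, s2, s4}  [seen]
{s0, s2, s4} --c--> {s0, s1, s2, s3, s4}  [new]
∅ --a--> ∅  [seen]
∅ --b--> ∅  [seen]
∅ --c--> ∅  [seen]
{s0, s1, s2, s4} --a--> {s0, s1, s2, s4}  [seen]
{s0, s1, s2, s4} --b--> {s0, s1, s2, s3, s4}  [seen]
{s0, s1, s2, s4} --c--> {s0, s1, s2, s3, s4}  [seen]
{s0, s1, s2, s3, s4} --a--> {s0, s1, s2, s4}  [seen]
{s0, s1, s2, s3, s4} --b--> {s0, s1, s2, s3, s4}  [seen]
{s0, s1, s2, s3, s4} --c--> {s0, s1, s2, s3, s4}  [seen]
Reachable DFA states: {s0}, {s0, s2, s4}, ∅, {s0, s1, s2, s4}, {s0, s1, s2, s3, s4}.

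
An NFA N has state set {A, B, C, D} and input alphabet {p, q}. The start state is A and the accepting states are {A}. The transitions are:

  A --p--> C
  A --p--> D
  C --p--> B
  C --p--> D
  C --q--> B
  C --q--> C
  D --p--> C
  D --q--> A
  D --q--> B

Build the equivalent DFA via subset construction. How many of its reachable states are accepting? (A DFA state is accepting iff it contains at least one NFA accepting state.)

Start state of the DFA: {A}.
{A} --p--> {C, D}  [new]
{A} --q--> ∅  [new]
{C, D} --p--> {B, C, D}  [new]
{C, D} --q--> {A, B, C}  [new]
∅ --p--> ∅  [seen]
∅ --q--> ∅  [seen]
{B, C, D} --p--> {B, C, D}  [seen]
{B, C, D} --q--> {A, B, C}  [seen]
{A, B, C} --p--> {B, C, D}  [seen]
{A, B, C} --q--> {B, C}  [new]
{B, C} --p--> {B, D}  [new]
{B, C} --q--> {B, C}  [seen]
{B, D} --p--> {C}  [new]
{B, D} --q--> {A, B}  [new]
{C} --p--> {B, D}  [seen]
{C} --q--> {B, C}  [seen]
{A, B} --p--> {C, D}  [seen]
{A, B} --q--> ∅  [seen]
Reachable DFA states: {A}, {C, D}, ∅, {B, C, D}, {A, B, C}, {B, C}, {B, D}, {C}, {A, B}.
Accepting DFA states (contain an NFA accepting state): {A}, {A, B, C}, {A, B}.

3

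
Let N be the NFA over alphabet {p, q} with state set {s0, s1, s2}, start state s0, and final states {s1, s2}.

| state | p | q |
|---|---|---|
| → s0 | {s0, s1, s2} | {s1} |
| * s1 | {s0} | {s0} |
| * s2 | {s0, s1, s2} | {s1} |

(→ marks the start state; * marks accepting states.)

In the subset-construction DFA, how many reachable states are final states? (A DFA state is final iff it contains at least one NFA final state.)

Start state of the DFA: {s0}.
{s0} --p--> {s0, s1, s2}  [new]
{s0} --q--> {s1}  [new]
{s0, s1, s2} --p--> {s0, s1, s2}  [seen]
{s0, s1, s2} --q--> {s0, s1}  [new]
{s1} --p--> {s0}  [seen]
{s1} --q--> {s0}  [seen]
{s0, s1} --p--> {s0, s1, s2}  [seen]
{s0, s1} --q--> {s0, s1}  [seen]
Reachable DFA states: {s0}, {s0, s1, s2}, {s1}, {s0, s1}.
Accepting DFA states (contain an NFA accepting state): {s0, s1, s2}, {s1}, {s0, s1}.

3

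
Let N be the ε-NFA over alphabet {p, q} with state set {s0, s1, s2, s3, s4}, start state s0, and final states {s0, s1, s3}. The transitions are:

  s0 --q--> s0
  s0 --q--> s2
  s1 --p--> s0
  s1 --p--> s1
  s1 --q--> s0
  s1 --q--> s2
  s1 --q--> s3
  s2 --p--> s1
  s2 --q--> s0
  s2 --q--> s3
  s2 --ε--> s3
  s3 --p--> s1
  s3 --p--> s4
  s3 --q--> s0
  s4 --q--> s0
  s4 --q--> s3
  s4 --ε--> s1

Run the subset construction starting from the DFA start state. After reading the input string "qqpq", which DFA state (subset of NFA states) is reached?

{s0, s2, s3}

Start: {s0}.
δ(s0,q) = {s0, s2}.
Union: {s0, s2}.
ε-closure gives {s0, s2, s3}.
After q: {s0, s2, s3}.
δ(s0,q) = {s0, s2}; δ(s2,q) = {s0, s3}; δ(s3,q) = {s0}.
Union: {s0, s2, s3}.
After q: {s0, s2, s3}.
δ(s0,p) = ∅; δ(s2,p) = {s1}; δ(s3,p) = {s1, s4}.
Union: {s1, s4}.
After p: {s1, s4}.
δ(s1,q) = {s0, s2, s3}; δ(s4,q) = {s0, s3}.
Union: {s0, s2, s3}.
After q: {s0, s2, s3}.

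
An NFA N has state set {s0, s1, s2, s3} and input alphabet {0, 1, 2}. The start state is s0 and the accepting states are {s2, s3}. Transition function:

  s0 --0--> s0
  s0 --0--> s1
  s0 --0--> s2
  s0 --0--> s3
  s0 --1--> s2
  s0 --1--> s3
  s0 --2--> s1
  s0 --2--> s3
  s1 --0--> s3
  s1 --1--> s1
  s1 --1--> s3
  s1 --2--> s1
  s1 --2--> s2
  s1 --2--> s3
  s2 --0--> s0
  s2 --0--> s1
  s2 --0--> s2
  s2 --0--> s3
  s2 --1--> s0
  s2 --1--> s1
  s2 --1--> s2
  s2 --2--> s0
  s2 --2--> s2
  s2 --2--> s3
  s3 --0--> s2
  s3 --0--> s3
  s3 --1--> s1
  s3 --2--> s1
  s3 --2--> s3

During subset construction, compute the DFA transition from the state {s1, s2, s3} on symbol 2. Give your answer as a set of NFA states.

{s0, s1, s2, s3}

δ(s1,2) = {s1, s2, s3}; δ(s2,2) = {s0, s2, s3}; δ(s3,2) = {s1, s3}.
Union: {s0, s1, s2, s3}.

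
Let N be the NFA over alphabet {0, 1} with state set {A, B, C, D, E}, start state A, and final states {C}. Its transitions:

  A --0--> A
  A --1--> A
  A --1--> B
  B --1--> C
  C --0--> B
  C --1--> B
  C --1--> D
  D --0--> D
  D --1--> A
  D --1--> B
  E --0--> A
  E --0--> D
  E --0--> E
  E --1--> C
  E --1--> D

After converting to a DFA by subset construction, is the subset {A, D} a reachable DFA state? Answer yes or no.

Start state of the DFA: {A}.
{A} --0--> {A}  [seen]
{A} --1--> {A, B}  [new]
{A, B} --0--> {A}  [seen]
{A, B} --1--> {A, B, C}  [new]
{A, B, C} --0--> {A, B}  [seen]
{A, B, C} --1--> {A, B, C, D}  [new]
{A, B, C, D} --0--> {A, B, D}  [new]
{A, B, C, D} --1--> {A, B, C, D}  [seen]
{A, B, D} --0--> {A, D}  [new]
{A, B, D} --1--> {A, B, C}  [seen]
{A, D} --0--> {A, D}  [seen]
{A, D} --1--> {A, B}  [seen]
Reachable DFA states: {A}, {A, B}, {A, B, C}, {A, B, C, D}, {A, B, D}, {A, D}.
{A, D} is among them.

yes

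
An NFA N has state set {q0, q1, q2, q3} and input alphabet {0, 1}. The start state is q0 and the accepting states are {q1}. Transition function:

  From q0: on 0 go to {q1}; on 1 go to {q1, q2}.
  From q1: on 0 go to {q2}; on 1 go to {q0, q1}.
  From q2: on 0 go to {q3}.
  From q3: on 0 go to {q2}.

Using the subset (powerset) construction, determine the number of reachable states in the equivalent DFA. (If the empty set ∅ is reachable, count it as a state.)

10

Start state of the DFA: {q0}.
{q0} --0--> {q1}  [new]
{q0} --1--> {q1, q2}  [new]
{q1} --0--> {q2}  [new]
{q1} --1--> {q0, q1}  [new]
{q1, q2} --0--> {q2, q3}  [new]
{q1, q2} --1--> {q0, q1}  [seen]
{q2} --0--> {q3}  [new]
{q2} --1--> ∅  [new]
{q0, q1} --0--> {q1, q2}  [seen]
{q0, q1} --1--> {q0, q1, q2}  [new]
{q2, q3} --0--> {q2, q3}  [seen]
{q2, q3} --1--> ∅  [seen]
{q3} --0--> {q2}  [seen]
{q3} --1--> ∅  [seen]
∅ --0--> ∅  [seen]
∅ --1--> ∅  [seen]
{q0, q1, q2} --0--> {q1, q2, q3}  [new]
{q0, q1, q2} --1--> {q0, q1, q2}  [seen]
{q1, q2, q3} --0--> {q2, q3}  [seen]
{q1, q2, q3} --1--> {q0, q1}  [seen]
Reachable DFA states: {q0}, {q1}, {q1, q2}, {q2}, {q0, q1}, {q2, q3}, {q3}, ∅, {q0, q1, q2}, {q1, q2, q3}.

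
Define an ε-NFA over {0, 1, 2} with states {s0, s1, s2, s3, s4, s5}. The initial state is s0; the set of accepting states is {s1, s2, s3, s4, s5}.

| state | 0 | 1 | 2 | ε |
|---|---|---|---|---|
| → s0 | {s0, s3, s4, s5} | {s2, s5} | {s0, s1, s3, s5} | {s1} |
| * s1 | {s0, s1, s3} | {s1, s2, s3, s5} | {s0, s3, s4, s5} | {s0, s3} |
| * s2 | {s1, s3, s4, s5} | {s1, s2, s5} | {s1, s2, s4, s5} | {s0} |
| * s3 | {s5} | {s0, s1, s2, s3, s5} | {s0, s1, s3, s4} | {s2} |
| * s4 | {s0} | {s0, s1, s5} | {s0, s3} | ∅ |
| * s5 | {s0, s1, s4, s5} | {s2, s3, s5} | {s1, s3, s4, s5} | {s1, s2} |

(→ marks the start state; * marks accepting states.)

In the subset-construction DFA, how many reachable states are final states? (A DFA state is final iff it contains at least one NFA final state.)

Start state of the DFA: {s0, s1, s2, s3} (ε-closure of the NFA start).
{s0, s1, s2, s3} --0--> {s0, s1, s2, s3, s4, s5}  [new]
{s0, s1, s2, s3} --1--> {s0, s1, s2, s3, s5}  [new]
{s0, s1, s2, s3} --2--> {s0, s1, s2, s3, s4, s5}  [seen]
{s0, s1, s2, s3, s4, s5} --0--> {s0, s1, s2, s3, s4, s5}  [seen]
{s0, s1, s2, s3, s4, s5} --1--> {s0, s1, s2, s3, s5}  [seen]
{s0, s1, s2, s3, s4, s5} --2--> {s0, s1, s2, s3, s4, s5}  [seen]
{s0, s1, s2, s3, s5} --0--> {s0, s1, s2, s3, s4, s5}  [seen]
{s0, s1, s2, s3, s5} --1--> {s0, s1, s2, s3, s5}  [seen]
{s0, s1, s2, s3, s5} --2--> {s0, s1, s2, s3, s4, s5}  [seen]
Reachable DFA states: {s0, s1, s2, s3}, {s0, s1, s2, s3, s4, s5}, {s0, s1, s2, s3, s5}.
Accepting DFA states (contain an NFA accepting state): {s0, s1, s2, s3}, {s0, s1, s2, s3, s4, s5}, {s0, s1, s2, s3, s5}.

3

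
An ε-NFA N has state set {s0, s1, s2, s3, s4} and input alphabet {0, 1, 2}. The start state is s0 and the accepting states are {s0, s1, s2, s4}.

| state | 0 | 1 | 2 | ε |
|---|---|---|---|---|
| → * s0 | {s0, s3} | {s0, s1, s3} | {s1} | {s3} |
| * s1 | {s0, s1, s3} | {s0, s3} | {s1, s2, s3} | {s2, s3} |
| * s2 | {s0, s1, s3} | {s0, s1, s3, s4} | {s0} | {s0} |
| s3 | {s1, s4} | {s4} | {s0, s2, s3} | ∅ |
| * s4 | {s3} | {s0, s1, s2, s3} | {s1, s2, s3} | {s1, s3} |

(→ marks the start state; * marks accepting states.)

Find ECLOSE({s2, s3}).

Begin with {s2, s3}.
s2 →ε {s0}; add s0.
ε-closure = {s0, s2, s3}.

{s0, s2, s3}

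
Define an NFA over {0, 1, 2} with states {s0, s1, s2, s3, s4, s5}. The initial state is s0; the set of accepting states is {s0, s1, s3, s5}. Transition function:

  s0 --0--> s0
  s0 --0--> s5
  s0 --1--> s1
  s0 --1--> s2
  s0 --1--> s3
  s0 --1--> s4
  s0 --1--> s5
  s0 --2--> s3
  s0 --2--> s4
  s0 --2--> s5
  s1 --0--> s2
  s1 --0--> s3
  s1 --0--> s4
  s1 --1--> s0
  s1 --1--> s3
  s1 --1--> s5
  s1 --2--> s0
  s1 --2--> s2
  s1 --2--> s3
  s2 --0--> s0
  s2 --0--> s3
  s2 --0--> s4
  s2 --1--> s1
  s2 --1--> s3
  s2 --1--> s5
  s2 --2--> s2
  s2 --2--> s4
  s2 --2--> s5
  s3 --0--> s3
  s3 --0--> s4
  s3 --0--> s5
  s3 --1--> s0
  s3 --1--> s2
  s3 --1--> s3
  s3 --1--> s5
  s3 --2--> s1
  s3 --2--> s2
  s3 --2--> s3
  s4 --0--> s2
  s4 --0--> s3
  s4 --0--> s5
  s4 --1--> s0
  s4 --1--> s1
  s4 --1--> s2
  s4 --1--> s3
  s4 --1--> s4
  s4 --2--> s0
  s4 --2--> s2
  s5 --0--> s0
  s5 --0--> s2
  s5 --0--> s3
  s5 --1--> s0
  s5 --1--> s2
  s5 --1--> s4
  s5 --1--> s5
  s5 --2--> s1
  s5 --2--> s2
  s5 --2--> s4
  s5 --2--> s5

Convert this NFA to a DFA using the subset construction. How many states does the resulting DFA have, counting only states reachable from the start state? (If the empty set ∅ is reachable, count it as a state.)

Start state of the DFA: {s0}.
{s0} --0--> {s0, s5}  [new]
{s0} --1--> {s1, s2, s3, s4, s5}  [new]
{s0} --2--> {s3, s4, s5}  [new]
{s0, s5} --0--> {s0, s2, s3, s5}  [new]
{s0, s5} --1--> {s0, s1, s2, s3, s4, s5}  [new]
{s0, s5} --2--> {s1, s2, s3, s4, s5}  [seen]
{s1, s2, s3, s4, s5} --0--> {s0, s2, s3, s4, s5}  [new]
{s1, s2, s3, s4, s5} --1--> {s0, s1, s2, s3, s4, s5}  [seen]
{s1, s2, s3, s4, s5} --2--> {s0, s1, s2, s3, s4, s5}  [seen]
{s3, s4, s5} --0--> {s0, s2, s3, s4, s5}  [seen]
{s3, s4, s5} --1--> {s0, s1, s2, s3, s4, s5}  [seen]
{s3, s4, s5} --2--> {s0, s1, s2, s3, s4, s5}  [seen]
{s0, s2, s3, s5} --0--> {s0, s2, s3, s4, s5}  [seen]
{s0, s2, s3, s5} --1--> {s0, s1, s2, s3, s4, s5}  [seen]
{s0, s2, s3, s5} --2--> {s1, s2, s3, s4, s5}  [seen]
{s0, s1, s2, s3, s4, s5} --0--> {s0, s2, s3, s4, s5}  [seen]
{s0, s1, s2, s3, s4, s5} --1--> {s0, s1, s2, s3, s4, s5}  [seen]
{s0, s1, s2, s3, s4, s5} --2--> {s0, s1, s2, s3, s4, s5}  [seen]
{s0, s2, s3, s4, s5} --0--> {s0, s2, s3, s4, s5}  [seen]
{s0, s2, s3, s4, s5} --1--> {s0, s1, s2, s3, s4, s5}  [seen]
{s0, s2, s3, s4, s5} --2--> {s0, s1, s2, s3, s4, s5}  [seen]
Reachable DFA states: {s0}, {s0, s5}, {s1, s2, s3, s4, s5}, {s3, s4, s5}, {s0, s2, s3, s5}, {s0, s1, s2, s3, s4, s5}, {s0, s2, s3, s4, s5}.

7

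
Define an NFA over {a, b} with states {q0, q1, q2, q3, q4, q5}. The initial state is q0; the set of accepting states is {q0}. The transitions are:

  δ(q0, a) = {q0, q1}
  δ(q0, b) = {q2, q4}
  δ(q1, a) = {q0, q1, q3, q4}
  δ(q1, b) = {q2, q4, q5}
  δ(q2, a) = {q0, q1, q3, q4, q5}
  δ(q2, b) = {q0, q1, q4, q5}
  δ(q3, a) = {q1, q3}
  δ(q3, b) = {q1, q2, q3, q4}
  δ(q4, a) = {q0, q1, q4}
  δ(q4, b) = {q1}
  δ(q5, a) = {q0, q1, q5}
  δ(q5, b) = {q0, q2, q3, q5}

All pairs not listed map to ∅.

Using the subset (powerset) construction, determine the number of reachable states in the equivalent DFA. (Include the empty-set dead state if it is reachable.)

Start state of the DFA: {q0}.
{q0} --a--> {q0, q1}  [new]
{q0} --b--> {q2, q4}  [new]
{q0, q1} --a--> {q0, q1, q3, q4}  [new]
{q0, q1} --b--> {q2, q4, q5}  [new]
{q2, q4} --a--> {q0, q1, q3, q4, q5}  [new]
{q2, q4} --b--> {q0, q1, q4, q5}  [new]
{q0, q1, q3, q4} --a--> {q0, q1, q3, q4}  [seen]
{q0, q1, q3, q4} --b--> {q1, q2, q3, q4, q5}  [new]
{q2, q4, q5} --a--> {q0, q1, q3, q4, q5}  [seen]
{q2, q4, q5} --b--> {q0, q1, q2, q3, q4, q5}  [new]
{q0, q1, q3, q4, q5} --a--> {q0, q1, q3, q4, q5}  [seen]
{q0, q1, q3, q4, q5} --b--> {q0, q1, q2, q3, q4, q5}  [seen]
{q0, q1, q4, q5} --a--> {q0, q1, q3, q4, q5}  [seen]
{q0, q1, q4, q5} --b--> {q0, q1, q2, q3, q4, q5}  [seen]
{q1, q2, q3, q4, q5} --a--> {q0, q1, q3, q4, q5}  [seen]
{q1, q2, q3, q4, q5} --b--> {q0, q1, q2, q3, q4, q5}  [seen]
{q0, q1, q2, q3, q4, q5} --a--> {q0, q1, q3, q4, q5}  [seen]
{q0, q1, q2, q3, q4, q5} --b--> {q0, q1, q2, q3, q4, q5}  [seen]
Reachable DFA states: {q0}, {q0, q1}, {q2, q4}, {q0, q1, q3, q4}, {q2, q4, q5}, {q0, q1, q3, q4, q5}, {q0, q1, q4, q5}, {q1, q2, q3, q4, q5}, {q0, q1, q2, q3, q4, q5}.

9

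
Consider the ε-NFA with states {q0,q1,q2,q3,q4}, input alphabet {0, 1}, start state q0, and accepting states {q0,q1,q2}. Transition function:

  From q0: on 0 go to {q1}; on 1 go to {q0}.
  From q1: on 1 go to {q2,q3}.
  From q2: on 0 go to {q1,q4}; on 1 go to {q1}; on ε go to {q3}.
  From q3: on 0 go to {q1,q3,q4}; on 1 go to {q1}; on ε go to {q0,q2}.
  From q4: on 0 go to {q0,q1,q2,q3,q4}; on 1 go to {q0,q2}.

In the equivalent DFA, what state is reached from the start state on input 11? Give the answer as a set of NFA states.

{q0}

Start: {q0}.
δ(q0,1) = {q0}.
Union: {q0}.
After 1: {q0}.
δ(q0,1) = {q0}.
Union: {q0}.
After 1: {q0}.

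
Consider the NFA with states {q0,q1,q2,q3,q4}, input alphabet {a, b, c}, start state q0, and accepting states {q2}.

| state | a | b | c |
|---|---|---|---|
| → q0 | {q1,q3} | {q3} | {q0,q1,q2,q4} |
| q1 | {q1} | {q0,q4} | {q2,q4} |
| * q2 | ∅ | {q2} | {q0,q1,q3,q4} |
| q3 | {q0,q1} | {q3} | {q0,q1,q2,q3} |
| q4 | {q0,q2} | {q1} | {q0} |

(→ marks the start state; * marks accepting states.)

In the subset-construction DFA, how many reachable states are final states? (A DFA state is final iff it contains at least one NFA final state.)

Start state of the DFA: {q0}.
{q0} --a--> {q1,q3}  [new]
{q0} --b--> {q3}  [new]
{q0} --c--> {q0,q1,q2,q4}  [new]
{q1,q3} --a--> {q0,q1}  [new]
{q1,q3} --b--> {q0,q3,q4}  [new]
{q1,q3} --c--> {q0,q1,q2,q3,q4}  [new]
{q3} --a--> {q0,q1}  [seen]
{q3} --b--> {q3}  [seen]
{q3} --c--> {q0,q1,q2,q3}  [new]
{q0,q1,q2,q4} --a--> {q0,q1,q2,q3}  [seen]
{q0,q1,q2,q4} --b--> {q0,q1,q2,q3,q4}  [seen]
{q0,q1,q2,q4} --c--> {q0,q1,q2,q3,q4}  [seen]
{q0,q1} --a--> {q1,q3}  [seen]
{q0,q1} --b--> {q0,q3,q4}  [seen]
{q0,q1} --c--> {q0,q1,q2,q4}  [seen]
{q0,q3,q4} --a--> {q0,q1,q2,q3}  [seen]
{q0,q3,q4} --b--> {q1,q3}  [seen]
{q0,q3,q4} --c--> {q0,q1,q2,q3,q4}  [seen]
{q0,q1,q2,q3,q4} --a--> {q0,q1,q2,q3}  [seen]
{q0,q1,q2,q3,q4} --b--> {q0,q1,q2,q3,q4}  [seen]
{q0,q1,q2,q3,q4} --c--> {q0,q1,q2,q3,q4}  [seen]
{q0,q1,q2,q3} --a--> {q0,q1,q3}  [new]
{q0,q1,q2,q3} --b--> {q0,q2,q3,q4}  [new]
{q0,q1,q2,q3} --c--> {q0,q1,q2,q3,q4}  [seen]
{q0,q1,q3} --a--> {q0,q1,q3}  [seen]
{q0,q1,q3} --b--> {q0,q3,q4}  [seen]
{q0,q1,q3} --c--> {q0,q1,q2,q3,q4}  [seen]
{q0,q2,q3,q4} --a--> {q0,q1,q2,q3}  [seen]
{q0,q2,q3,q4} --b--> {q1,q2,q3}  [new]
{q0,q2,q3,q4} --c--> {q0,q1,q2,q3,q4}  [seen]
{q1,q2,q3} --a--> {q0,q1}  [seen]
{q1,q2,q3} --b--> {q0,q2,q3,q4}  [seen]
{q1,q2,q3} --c--> {q0,q1,q2,q3,q4}  [seen]
Reachable DFA states: {q0}, {q1,q3}, {q3}, {q0,q1,q2,q4}, {q0,q1}, {q0,q3,q4}, {q0,q1,q2,q3,q4}, {q0,q1,q2,q3}, {q0,q1,q3}, {q0,q2,q3,q4}, {q1,q2,q3}.
Accepting DFA states (contain an NFA accepting state): {q0,q1,q2,q4}, {q0,q1,q2,q3,q4}, {q0,q1,q2,q3}, {q0,q2,q3,q4}, {q1,q2,q3}.

5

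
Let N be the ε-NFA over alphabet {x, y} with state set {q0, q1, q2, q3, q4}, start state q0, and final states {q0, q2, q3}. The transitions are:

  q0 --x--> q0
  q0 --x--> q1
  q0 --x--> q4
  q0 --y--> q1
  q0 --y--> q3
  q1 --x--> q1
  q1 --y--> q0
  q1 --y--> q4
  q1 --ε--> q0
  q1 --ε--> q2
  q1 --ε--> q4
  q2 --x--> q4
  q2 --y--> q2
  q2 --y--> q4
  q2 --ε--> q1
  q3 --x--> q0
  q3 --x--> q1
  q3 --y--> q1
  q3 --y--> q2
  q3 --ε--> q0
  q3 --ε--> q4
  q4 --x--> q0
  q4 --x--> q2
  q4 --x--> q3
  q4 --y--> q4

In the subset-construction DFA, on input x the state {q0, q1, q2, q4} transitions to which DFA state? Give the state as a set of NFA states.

δ(q0,x) = {q0, q1, q4}; δ(q1,x) = {q1}; δ(q2,x) = {q4}; δ(q4,x) = {q0, q2, q3}.
Union: {q0, q1, q2, q3, q4}.

{q0, q1, q2, q3, q4}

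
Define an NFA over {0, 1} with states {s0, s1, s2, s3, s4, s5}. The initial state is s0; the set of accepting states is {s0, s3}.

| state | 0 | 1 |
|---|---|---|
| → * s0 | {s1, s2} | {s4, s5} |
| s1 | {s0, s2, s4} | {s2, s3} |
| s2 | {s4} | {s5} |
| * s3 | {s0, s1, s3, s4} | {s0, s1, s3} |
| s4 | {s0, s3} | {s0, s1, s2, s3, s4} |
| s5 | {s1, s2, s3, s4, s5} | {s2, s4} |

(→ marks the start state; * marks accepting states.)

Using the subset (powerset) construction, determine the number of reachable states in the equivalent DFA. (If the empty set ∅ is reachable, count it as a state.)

7

Start state of the DFA: {s0}.
{s0} --0--> {s1, s2}  [new]
{s0} --1--> {s4, s5}  [new]
{s1, s2} --0--> {s0, s2, s4}  [new]
{s1, s2} --1--> {s2, s3, s5}  [new]
{s4, s5} --0--> {s0, s1, s2, s3, s4, s5}  [new]
{s4, s5} --1--> {s0, s1, s2, s3, s4}  [new]
{s0, s2, s4} --0--> {s0, s1, s2, s3, s4}  [seen]
{s0, s2, s4} --1--> {s0, s1, s2, s3, s4, s5}  [seen]
{s2, s3, s5} --0--> {s0, s1, s2, s3, s4, s5}  [seen]
{s2, s3, s5} --1--> {s0, s1, s2, s3, s4, s5}  [seen]
{s0, s1, s2, s3, s4, s5} --0--> {s0, s1, s2, s3, s4, s5}  [seen]
{s0, s1, s2, s3, s4, s5} --1--> {s0, s1, s2, s3, s4, s5}  [seen]
{s0, s1, s2, s3, s4} --0--> {s0, s1, s2, s3, s4}  [seen]
{s0, s1, s2, s3, s4} --1--> {s0, s1, s2, s3, s4, s5}  [seen]
Reachable DFA states: {s0}, {s1, s2}, {s4, s5}, {s0, s2, s4}, {s2, s3, s5}, {s0, s1, s2, s3, s4, s5}, {s0, s1, s2, s3, s4}.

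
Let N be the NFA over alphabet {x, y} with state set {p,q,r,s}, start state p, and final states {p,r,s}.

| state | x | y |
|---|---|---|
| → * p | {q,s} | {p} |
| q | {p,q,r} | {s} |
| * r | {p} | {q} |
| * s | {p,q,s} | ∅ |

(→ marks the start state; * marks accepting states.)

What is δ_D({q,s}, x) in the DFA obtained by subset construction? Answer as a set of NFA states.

{p,q,r,s}

δ(q,x) = {p,q,r}; δ(s,x) = {p,q,s}.
Union: {p,q,r,s}.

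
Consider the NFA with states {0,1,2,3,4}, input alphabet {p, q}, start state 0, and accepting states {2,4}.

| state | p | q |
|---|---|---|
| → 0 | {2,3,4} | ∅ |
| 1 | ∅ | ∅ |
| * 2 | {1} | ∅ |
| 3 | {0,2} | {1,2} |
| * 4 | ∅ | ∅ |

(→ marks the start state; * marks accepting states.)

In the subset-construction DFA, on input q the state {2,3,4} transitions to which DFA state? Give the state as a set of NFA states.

{1,2}

δ(2,q) = ∅; δ(3,q) = {1,2}; δ(4,q) = ∅.
Union: {1,2}.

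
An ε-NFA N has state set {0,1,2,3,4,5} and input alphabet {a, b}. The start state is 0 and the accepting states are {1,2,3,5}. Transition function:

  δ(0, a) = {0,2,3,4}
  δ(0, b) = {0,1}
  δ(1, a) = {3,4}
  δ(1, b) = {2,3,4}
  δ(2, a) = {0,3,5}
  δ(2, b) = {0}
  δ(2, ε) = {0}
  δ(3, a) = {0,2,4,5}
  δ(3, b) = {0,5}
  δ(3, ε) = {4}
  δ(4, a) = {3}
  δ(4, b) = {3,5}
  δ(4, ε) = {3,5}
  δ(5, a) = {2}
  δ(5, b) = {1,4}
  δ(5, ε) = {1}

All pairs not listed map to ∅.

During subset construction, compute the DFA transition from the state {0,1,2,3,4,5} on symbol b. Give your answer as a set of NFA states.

{0,1,2,3,4,5}

δ(0,b) = {0,1}; δ(1,b) = {2,3,4}; δ(2,b) = {0}; δ(3,b) = {0,5}; δ(4,b) = {3,5}; δ(5,b) = {1,4}.
Union: {0,1,2,3,4,5}.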